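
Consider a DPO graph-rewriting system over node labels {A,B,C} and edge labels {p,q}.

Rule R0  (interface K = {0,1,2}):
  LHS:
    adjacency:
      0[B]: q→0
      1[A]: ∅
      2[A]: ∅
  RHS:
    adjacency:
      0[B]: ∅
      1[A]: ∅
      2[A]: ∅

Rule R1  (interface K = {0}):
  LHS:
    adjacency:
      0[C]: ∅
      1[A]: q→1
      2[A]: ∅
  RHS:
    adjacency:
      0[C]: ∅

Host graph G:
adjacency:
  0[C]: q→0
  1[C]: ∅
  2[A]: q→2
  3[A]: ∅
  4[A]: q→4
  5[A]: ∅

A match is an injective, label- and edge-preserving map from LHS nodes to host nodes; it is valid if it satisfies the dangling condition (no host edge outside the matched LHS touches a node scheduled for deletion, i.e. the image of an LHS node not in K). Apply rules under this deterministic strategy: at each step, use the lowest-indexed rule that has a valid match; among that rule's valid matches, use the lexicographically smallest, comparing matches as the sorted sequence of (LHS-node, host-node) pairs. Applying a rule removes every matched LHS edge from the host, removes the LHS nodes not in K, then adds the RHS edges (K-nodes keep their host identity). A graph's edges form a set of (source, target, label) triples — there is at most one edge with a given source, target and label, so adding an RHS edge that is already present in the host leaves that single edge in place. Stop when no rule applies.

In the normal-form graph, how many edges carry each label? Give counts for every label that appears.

Answer: q:1

Steps:
start.  V:6 E:3  edges: 0-q->0 2-q->2 4-q->4
1. fire R1 via {0↦0, 1↦2, 2↦3}  →  V:4 E:2  edges: 0-q->0 4-q->4
2. fire R1 via {0↦0, 1↦4, 2↦5}  →  V:2 E:1  edges: 0-q->0
normal form: no rule applies after step 2
NF edges: [(0, 0, 'q')]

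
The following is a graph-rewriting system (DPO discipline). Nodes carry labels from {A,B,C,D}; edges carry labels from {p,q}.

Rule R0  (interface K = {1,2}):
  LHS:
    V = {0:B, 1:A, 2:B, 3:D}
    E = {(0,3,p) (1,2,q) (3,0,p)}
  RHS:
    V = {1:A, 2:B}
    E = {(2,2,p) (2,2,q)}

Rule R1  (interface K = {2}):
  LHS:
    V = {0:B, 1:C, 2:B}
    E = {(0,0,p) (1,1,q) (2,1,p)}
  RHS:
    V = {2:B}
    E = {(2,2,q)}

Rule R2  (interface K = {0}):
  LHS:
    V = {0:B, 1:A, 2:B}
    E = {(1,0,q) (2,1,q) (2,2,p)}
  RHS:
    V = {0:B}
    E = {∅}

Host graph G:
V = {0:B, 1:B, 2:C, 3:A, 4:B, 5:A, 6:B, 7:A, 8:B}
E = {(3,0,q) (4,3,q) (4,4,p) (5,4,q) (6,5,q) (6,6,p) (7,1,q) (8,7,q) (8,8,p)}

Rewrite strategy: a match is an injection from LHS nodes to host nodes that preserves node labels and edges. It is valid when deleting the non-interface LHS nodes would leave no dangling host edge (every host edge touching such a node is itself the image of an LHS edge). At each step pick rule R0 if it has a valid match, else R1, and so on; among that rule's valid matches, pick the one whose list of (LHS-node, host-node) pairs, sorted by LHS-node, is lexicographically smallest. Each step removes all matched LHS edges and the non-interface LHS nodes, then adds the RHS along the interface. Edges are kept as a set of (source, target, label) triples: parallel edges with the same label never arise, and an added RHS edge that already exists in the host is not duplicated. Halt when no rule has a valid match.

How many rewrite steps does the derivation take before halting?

initial: |V|=9 |E|=9  E = 3-q->0 4-q->3 4-p->4 5-q->4 6-q->5 6-p->6 7-q->1 8-q->7 8-p->8
step 1: apply R2 at {0↦1, 1↦7, 2↦8}  → |V|=7 |E|=6  E = 3-q->0 4-q->3 4-p->4 5-q->4 6-q->5 6-p->6
step 2: apply R2 at {0↦4, 1↦5, 2↦6}  → |V|=5 |E|=3  E = 3-q->0 4-q->3 4-p->4
step 3: apply R2 at {0↦0, 1↦3, 2↦4}  → |V|=3 |E|=0  E = ∅
normal form: no rule applies after step 3

Answer: 3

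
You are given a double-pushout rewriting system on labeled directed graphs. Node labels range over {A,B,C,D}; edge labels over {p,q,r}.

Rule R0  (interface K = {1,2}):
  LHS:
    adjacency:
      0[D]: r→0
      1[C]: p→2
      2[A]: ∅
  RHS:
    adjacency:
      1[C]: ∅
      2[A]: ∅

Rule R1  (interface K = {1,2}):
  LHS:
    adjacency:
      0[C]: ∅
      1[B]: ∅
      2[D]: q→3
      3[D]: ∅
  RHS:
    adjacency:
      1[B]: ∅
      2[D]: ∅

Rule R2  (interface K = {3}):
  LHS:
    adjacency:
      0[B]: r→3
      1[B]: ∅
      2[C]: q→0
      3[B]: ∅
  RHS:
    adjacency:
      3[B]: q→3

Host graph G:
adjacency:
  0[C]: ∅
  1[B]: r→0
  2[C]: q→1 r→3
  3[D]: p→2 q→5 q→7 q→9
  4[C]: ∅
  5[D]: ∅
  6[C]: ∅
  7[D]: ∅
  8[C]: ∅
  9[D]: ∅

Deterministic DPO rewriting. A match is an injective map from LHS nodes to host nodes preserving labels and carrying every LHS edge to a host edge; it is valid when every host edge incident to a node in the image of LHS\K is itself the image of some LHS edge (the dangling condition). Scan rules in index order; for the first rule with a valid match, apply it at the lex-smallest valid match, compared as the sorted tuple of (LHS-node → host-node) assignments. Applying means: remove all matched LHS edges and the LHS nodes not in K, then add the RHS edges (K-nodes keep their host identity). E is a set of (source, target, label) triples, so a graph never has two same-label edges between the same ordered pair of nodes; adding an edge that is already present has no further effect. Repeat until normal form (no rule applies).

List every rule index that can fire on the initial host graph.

Answer: [R1]

Derivation:
R0: no valid match — LHS pattern not found
R1: 9 valid matches — {0↦4, 1↦1, 2↦3, 3↦5}, {0↦4, 1↦1, 2↦3, 3↦7}, {0↦4, 1↦1, 2↦3, 3↦9} (+6 more)
R2: no valid match — LHS pattern not found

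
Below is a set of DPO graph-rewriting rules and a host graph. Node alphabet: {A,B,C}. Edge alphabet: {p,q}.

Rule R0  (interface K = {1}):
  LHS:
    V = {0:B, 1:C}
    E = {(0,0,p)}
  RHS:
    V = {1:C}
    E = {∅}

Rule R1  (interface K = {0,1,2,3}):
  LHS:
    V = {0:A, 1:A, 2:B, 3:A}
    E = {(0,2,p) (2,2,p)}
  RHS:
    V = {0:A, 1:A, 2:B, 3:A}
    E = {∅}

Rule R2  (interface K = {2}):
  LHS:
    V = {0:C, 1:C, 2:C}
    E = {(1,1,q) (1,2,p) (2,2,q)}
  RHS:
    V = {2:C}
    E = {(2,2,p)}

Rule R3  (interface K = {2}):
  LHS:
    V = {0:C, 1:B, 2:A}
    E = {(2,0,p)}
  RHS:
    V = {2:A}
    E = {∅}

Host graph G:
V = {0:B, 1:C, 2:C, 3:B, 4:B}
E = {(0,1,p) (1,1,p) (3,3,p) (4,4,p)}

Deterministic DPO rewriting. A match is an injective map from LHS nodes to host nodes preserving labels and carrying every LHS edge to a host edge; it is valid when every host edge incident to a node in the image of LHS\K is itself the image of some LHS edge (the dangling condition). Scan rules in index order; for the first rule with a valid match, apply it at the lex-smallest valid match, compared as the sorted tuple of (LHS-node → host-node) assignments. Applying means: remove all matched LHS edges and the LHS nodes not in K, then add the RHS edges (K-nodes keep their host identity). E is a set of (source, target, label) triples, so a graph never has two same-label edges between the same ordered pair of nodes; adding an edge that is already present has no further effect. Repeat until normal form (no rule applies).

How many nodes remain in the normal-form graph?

start.  V:5 E:4  edges: 0-p->1 1-p->1 3-p->3 4-p->4
1. fire R0 via {0↦3, 1↦1}  →  V:4 E:3  edges: 0-p->1 1-p->1 4-p->4
2. fire R0 via {0↦4, 1↦1}  →  V:3 E:2  edges: 0-p->1 1-p->1
halt: no rule applies after step 2
NF nodes: {0:B, 1:C, 2:C}

Answer: 3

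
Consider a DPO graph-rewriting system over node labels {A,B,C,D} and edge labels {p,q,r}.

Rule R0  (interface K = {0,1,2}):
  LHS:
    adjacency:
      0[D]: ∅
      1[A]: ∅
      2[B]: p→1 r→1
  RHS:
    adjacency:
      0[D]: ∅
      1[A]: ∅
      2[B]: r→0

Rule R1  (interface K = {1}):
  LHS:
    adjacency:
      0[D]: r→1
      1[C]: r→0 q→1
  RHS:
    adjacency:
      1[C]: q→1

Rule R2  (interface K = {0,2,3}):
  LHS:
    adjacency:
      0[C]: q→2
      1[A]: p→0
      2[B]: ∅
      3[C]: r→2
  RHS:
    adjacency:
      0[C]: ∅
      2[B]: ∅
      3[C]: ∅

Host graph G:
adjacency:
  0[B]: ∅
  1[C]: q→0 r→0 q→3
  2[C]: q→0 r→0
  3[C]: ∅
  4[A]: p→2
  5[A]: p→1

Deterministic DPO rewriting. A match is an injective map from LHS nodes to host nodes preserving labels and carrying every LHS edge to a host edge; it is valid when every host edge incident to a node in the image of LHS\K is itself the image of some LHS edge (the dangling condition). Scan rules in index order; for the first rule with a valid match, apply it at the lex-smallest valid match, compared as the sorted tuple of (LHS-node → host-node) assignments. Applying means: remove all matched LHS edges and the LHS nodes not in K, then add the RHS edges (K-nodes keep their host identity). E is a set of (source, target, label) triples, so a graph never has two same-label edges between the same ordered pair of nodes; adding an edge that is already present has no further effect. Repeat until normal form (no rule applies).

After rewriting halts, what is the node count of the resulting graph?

initial: |V|=6 |E|=7  E = 1-q->0 1-r->0 1-q->3 2-q->0 2-r->0 4-p->2 5-p->1
step 1: apply R2 at {0↦1, 1↦5, 2↦0, 3↦2}  → |V|=5 |E|=4  E = 1-r->0 1-q->3 2-q->0 4-p->2
step 2: apply R2 at {0↦2, 1↦4, 2↦0, 3↦1}  → |V|=4 |E|=1  E = 1-q->3
normal form: no rule applies after step 2
NF nodes: {0:B, 1:C, 2:C, 3:C}

Answer: 4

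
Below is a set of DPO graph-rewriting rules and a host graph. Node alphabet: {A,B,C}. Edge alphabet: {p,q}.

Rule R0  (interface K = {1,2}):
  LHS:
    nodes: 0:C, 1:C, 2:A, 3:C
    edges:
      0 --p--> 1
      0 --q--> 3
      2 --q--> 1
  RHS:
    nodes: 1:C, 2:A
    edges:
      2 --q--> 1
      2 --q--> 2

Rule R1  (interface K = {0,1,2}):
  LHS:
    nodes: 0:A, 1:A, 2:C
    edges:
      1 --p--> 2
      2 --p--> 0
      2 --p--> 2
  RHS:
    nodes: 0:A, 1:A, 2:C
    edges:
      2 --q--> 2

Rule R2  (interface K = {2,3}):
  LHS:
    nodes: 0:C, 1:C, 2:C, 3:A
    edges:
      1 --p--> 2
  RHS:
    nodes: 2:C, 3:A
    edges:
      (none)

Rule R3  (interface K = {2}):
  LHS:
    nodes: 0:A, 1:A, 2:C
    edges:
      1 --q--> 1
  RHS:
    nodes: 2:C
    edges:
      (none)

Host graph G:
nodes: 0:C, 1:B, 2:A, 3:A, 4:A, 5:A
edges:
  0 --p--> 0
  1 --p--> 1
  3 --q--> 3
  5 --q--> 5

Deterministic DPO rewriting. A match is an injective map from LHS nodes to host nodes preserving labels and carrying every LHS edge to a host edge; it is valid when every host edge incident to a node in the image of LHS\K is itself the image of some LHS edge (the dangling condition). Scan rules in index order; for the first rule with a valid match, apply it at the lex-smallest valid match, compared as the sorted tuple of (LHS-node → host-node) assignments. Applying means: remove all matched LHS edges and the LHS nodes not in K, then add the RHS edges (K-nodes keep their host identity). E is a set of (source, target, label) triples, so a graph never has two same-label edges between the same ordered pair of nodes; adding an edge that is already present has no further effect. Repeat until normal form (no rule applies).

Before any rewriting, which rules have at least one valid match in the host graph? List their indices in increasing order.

Answer: [R3]

Steps:
R0: no valid match — LHS pattern not found
R1: no valid match — LHS pattern not found
R2: no valid match — LHS pattern not found
R3: 4 valid matches — {0↦2, 1↦3, 2↦0}, {0↦2, 1↦5, 2↦0}, {0↦4, 1↦3, 2↦0} (+1 more)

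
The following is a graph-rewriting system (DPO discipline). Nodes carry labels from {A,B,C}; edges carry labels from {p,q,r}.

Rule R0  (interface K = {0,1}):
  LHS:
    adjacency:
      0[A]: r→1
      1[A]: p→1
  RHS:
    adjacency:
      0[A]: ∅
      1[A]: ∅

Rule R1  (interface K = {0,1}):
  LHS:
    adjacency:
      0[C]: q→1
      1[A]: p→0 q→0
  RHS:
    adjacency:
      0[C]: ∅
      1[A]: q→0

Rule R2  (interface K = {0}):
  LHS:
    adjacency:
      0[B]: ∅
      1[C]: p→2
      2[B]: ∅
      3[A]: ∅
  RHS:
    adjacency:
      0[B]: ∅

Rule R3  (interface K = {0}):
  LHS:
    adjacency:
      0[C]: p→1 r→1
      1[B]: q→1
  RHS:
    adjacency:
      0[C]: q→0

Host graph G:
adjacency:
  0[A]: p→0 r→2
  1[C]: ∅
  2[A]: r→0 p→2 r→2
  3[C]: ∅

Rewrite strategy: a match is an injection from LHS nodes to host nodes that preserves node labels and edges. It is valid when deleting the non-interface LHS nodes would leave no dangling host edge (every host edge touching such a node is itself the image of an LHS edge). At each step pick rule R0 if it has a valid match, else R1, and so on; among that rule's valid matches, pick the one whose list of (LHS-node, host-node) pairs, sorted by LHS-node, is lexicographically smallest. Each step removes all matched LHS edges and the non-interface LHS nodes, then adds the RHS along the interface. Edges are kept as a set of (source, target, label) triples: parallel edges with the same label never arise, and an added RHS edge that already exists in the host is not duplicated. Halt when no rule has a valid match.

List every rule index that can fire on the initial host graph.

Answer: [R0]

Rewrite trace:
R0: 2 valid matches — {0↦0, 1↦2}, {0↦2, 1↦0}
R1: no valid match — LHS pattern not found
R2: no valid match — LHS pattern not found
R3: no valid match — LHS pattern not found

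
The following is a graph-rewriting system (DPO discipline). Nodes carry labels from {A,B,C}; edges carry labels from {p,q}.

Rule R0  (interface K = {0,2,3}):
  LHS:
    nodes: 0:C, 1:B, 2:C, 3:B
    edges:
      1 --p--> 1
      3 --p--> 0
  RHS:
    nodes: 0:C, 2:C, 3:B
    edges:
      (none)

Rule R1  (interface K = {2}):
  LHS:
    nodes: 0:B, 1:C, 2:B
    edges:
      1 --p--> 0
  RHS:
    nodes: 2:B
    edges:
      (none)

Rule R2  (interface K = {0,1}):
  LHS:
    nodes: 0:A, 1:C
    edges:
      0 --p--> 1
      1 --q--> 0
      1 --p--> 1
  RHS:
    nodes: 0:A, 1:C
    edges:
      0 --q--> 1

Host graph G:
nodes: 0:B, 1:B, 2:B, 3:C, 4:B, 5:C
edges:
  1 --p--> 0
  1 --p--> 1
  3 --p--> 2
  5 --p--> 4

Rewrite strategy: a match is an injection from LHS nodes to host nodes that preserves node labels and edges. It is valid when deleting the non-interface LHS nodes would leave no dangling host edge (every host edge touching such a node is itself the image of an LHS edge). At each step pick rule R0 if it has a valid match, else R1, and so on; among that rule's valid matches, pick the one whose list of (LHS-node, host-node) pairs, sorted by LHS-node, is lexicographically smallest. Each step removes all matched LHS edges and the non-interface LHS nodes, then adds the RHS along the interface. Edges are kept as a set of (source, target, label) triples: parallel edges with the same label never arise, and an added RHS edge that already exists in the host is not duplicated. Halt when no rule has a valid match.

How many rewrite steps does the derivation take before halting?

Answer: 2

Steps:
initial: |V|=6 |E|=4  E = 1-p->0 1-p->1 3-p->2 5-p->4
step 1: apply R1 at {0↦2, 1↦3, 2↦0}  → |V|=4 |E|=3  E = 1-p->0 1-p->1 5-p->4
step 2: apply R1 at {0↦4, 1↦5, 2↦0}  → |V|=2 |E|=2  E = 1-p->0 1-p->1
halt: no rule applies after step 2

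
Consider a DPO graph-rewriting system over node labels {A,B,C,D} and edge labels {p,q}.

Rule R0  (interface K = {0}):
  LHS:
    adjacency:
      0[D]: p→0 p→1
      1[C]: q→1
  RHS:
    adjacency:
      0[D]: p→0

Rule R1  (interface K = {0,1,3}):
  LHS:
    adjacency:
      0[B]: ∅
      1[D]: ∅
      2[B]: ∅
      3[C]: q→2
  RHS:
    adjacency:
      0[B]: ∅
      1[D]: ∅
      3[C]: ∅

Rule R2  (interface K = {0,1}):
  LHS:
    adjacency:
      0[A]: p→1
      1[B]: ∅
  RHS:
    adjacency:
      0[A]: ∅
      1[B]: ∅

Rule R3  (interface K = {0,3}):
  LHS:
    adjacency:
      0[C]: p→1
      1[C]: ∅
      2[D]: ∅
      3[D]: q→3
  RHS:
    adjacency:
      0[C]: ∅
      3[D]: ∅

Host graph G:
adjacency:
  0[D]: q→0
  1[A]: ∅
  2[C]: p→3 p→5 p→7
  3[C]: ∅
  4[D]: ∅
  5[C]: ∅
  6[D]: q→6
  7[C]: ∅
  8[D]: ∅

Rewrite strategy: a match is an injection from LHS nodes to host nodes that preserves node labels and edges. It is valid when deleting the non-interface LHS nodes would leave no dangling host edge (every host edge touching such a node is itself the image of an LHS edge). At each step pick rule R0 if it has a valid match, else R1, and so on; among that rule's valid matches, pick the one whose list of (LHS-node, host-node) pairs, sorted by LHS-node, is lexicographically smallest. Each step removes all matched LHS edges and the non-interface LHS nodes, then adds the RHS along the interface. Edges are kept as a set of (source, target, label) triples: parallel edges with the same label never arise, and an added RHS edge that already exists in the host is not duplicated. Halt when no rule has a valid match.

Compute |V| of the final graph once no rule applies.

start.  V:9 E:5  edges: 0-q->0 2-p->3 2-p->5 2-p->7 6-q->6
1. fire R3 via {0↦2, 1↦3, 2↦4, 3↦0}  →  V:7 E:3  edges: 2-p->5 2-p->7 6-q->6
2. fire R3 via {0↦2, 1↦5, 2↦0, 3↦6}  →  V:5 E:1  edges: 2-p->7
halt: no rule applies after step 2
NF nodes: {1:A, 2:C, 6:D, 7:C, 8:D}

Answer: 5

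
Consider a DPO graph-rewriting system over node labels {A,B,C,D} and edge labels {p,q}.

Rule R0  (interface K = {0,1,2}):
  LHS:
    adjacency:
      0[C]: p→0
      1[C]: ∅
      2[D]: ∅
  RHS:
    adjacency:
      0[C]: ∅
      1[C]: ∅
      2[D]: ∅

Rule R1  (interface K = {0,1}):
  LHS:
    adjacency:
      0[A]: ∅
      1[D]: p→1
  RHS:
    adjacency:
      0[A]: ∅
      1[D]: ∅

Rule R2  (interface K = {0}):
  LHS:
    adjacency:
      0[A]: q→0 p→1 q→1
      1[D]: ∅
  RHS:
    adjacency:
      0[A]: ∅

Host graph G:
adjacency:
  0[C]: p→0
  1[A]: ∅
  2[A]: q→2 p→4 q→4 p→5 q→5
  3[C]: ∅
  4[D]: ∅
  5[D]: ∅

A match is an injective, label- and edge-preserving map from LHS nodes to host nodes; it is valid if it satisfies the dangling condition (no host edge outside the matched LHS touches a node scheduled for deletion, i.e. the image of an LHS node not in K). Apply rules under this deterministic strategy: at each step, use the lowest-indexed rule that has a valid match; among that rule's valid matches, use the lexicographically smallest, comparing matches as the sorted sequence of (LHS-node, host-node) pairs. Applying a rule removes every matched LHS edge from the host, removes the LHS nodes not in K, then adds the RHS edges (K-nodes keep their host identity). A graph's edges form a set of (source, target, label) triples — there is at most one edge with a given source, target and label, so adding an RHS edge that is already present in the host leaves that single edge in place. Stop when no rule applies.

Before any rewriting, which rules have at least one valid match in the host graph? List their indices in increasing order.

Answer: [R0,R2]

Rewrite trace:
R0: 2 valid matches — {0↦0, 1↦3, 2↦4}, {0↦0, 1↦3, 2↦5}
R1: no valid match — LHS pattern not found
R2: 2 valid matches — {0↦2, 1↦4}, {0↦2, 1↦5}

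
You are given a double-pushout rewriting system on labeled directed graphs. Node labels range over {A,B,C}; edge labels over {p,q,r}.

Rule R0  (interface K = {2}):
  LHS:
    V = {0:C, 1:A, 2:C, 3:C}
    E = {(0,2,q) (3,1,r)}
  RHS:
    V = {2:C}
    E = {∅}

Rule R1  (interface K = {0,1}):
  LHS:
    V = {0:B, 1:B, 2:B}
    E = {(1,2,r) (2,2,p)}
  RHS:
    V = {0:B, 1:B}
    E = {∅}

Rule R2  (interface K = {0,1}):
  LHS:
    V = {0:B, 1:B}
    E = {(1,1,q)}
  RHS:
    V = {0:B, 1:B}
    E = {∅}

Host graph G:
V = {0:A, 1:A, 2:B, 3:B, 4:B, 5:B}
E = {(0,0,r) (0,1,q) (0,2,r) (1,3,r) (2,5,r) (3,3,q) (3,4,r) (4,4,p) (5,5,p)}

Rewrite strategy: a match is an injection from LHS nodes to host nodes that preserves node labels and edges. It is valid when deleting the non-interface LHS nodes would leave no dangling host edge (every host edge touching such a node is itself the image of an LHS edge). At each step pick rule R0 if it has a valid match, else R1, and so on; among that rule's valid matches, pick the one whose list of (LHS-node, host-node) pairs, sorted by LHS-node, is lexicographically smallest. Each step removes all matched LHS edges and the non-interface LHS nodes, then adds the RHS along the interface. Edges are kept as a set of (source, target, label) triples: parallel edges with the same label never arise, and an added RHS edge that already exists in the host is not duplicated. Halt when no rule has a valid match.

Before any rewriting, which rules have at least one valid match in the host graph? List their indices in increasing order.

Answer: [R1,R2]

Derivation:
R0: no valid match — LHS pattern not found
R1: 4 valid matches — {0↦2, 1↦3, 2↦4}, {0↦3, 1↦2, 2↦5}, {0↦4, 1↦2, 2↦5} (+1 more)
R2: 3 valid matches — {0↦2, 1↦3}, {0↦4, 1↦3}, {0↦5, 1↦3}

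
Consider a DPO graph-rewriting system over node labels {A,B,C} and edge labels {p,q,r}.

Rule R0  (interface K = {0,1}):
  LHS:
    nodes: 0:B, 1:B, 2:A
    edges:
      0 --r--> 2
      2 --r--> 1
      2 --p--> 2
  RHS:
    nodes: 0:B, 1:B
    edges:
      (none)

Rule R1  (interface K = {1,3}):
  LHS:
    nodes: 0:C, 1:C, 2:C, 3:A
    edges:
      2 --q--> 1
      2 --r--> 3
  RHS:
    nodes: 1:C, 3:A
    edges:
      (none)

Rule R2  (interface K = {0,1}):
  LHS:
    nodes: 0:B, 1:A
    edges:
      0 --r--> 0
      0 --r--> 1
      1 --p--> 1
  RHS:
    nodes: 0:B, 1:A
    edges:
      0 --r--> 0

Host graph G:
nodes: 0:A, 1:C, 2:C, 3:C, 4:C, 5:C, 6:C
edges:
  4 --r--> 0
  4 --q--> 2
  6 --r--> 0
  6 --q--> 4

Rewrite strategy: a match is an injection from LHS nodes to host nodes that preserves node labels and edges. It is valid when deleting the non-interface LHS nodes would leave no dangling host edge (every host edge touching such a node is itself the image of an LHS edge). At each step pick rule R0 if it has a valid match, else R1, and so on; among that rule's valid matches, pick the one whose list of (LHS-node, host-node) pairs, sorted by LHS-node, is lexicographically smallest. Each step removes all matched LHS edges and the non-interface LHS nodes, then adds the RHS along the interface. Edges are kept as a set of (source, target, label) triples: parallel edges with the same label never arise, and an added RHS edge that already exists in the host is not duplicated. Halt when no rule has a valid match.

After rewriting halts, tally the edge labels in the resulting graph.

Answer: (no edges)

Rewrite trace:
[0] host  ⇒  7 nodes, 4 edges  {4-r->0 4-q->2 6-r->0 6-q->4}
[1] R1 @ {0↦1, 1↦4, 2↦6, 3↦0}  ⇒  5 nodes, 2 edges  {4-r->0 4-q->2}
[2] R1 @ {0↦3, 1↦2, 2↦4, 3↦0}  ⇒  3 nodes, 0 edges  {∅}
final graph: no rule applies after step 2
NF edges: []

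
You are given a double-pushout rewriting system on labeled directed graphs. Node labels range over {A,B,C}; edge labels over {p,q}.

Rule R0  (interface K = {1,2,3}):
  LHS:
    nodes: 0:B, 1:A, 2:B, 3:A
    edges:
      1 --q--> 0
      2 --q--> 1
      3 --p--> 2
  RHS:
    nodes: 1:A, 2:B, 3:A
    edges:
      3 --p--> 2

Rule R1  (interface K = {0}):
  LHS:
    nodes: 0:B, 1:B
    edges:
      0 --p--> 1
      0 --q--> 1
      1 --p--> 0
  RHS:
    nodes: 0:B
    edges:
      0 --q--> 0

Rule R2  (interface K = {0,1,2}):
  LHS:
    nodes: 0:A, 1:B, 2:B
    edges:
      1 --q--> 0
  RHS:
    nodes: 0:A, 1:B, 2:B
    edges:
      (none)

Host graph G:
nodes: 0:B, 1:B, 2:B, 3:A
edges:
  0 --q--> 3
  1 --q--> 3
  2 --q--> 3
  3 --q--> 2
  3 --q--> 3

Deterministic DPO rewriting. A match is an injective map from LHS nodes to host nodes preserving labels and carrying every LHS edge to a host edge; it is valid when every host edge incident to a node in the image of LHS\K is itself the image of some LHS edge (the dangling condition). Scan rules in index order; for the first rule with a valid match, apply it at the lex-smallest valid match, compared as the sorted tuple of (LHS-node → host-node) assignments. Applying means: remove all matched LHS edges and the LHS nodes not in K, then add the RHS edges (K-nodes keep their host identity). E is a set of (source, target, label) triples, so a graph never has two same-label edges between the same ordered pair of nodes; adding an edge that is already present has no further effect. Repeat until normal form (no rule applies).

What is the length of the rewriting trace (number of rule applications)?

initial: |V|=4 |E|=5  E = 0-q->3 1-q->3 2-q->3 3-q->2 3-q->3
step 1: apply R2 at {0↦3, 1↦0, 2↦1}  → |V|=4 |E|=4  E = 1-q->3 2-q->3 3-q->2 3-q->3
step 2: apply R2 at {0↦3, 1↦1, 2↦0}  → |V|=4 |E|=3  E = 2-q->3 3-q->2 3-q->3
step 3: apply R2 at {0↦3, 1↦2, 2↦0}  → |V|=4 |E|=2  E = 3-q->2 3-q->3
halt: no rule applies after step 3

Answer: 3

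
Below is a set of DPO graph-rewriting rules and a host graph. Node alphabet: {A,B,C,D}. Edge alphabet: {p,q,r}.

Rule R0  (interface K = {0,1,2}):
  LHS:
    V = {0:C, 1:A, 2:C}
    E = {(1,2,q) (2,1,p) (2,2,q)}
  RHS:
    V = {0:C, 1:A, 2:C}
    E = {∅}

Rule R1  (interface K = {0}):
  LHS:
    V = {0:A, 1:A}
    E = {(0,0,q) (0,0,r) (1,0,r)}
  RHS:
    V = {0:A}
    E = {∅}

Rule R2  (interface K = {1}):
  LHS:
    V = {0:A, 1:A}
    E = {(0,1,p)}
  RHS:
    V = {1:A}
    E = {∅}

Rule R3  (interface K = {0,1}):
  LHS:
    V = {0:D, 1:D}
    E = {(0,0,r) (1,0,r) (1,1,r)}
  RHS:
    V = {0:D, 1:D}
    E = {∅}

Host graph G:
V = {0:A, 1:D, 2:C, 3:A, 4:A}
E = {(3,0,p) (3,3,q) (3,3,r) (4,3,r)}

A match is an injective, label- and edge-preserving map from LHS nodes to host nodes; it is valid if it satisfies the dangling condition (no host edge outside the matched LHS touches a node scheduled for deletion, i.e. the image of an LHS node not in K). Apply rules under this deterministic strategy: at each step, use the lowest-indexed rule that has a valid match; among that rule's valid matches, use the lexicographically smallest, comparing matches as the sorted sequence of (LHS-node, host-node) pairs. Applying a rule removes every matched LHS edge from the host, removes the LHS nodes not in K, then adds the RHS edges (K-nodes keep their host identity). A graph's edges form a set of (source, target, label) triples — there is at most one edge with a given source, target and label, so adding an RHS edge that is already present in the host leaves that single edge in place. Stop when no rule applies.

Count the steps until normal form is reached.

start.  V:5 E:4  edges: 3-p->0 3-q->3 3-r->3 4-r->3
1. fire R1 via {0↦3, 1↦4}  →  V:4 E:1  edges: 3-p->0
2. fire R2 via {0↦3, 1↦0}  →  V:3 E:0  edges: ∅
halt: no rule applies after step 2

Answer: 2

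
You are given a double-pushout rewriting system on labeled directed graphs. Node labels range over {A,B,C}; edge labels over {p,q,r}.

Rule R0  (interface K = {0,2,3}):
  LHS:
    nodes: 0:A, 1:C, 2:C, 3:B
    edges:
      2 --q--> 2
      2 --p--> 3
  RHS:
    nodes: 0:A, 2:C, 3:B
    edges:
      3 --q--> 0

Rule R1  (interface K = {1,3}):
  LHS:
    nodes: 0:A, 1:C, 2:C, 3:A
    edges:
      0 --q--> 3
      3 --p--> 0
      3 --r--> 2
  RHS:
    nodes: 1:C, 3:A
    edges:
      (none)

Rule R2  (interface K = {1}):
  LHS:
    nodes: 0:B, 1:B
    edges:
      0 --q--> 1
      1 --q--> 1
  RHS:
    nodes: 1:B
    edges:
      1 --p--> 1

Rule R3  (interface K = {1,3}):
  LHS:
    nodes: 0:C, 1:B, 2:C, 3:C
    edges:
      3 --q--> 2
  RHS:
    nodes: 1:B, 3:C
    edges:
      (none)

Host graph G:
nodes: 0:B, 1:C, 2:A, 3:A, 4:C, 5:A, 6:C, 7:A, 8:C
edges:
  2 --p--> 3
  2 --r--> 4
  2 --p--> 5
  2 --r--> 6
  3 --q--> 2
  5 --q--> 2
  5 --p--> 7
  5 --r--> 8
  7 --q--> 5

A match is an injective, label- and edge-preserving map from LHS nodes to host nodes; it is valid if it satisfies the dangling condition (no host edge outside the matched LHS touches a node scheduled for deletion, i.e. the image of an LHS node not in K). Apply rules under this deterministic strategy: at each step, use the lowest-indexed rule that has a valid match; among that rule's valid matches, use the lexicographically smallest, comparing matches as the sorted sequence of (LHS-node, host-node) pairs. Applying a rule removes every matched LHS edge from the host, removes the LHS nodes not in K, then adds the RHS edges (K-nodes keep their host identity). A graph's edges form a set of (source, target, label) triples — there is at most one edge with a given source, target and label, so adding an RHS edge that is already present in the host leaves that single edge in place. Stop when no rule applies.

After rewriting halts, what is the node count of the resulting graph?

Answer: 3

Rewrite trace:
start.  V:9 E:9  edges: 2-p->3 2-r->4 2-p->5 2-r->6 3-q->2 5-q->2 5-p->7 5-r->8 7-q->5
1. fire R1 via {0↦3, 1↦1, 2↦4, 3↦2}  →  V:7 E:6  edges: 2-p->5 2-r->6 5-q->2 5-p->7 5-r->8 7-q->5
2. fire R1 via {0↦7, 1↦1, 2↦8, 3↦5}  →  V:5 E:3  edges: 2-p->5 2-r->6 5-q->2
3. fire R1 via {0↦5, 1↦1, 2↦6, 3↦2}  →  V:3 E:0  edges: ∅
final graph: no rule applies after step 3
NF nodes: {0:B, 1:C, 2:A}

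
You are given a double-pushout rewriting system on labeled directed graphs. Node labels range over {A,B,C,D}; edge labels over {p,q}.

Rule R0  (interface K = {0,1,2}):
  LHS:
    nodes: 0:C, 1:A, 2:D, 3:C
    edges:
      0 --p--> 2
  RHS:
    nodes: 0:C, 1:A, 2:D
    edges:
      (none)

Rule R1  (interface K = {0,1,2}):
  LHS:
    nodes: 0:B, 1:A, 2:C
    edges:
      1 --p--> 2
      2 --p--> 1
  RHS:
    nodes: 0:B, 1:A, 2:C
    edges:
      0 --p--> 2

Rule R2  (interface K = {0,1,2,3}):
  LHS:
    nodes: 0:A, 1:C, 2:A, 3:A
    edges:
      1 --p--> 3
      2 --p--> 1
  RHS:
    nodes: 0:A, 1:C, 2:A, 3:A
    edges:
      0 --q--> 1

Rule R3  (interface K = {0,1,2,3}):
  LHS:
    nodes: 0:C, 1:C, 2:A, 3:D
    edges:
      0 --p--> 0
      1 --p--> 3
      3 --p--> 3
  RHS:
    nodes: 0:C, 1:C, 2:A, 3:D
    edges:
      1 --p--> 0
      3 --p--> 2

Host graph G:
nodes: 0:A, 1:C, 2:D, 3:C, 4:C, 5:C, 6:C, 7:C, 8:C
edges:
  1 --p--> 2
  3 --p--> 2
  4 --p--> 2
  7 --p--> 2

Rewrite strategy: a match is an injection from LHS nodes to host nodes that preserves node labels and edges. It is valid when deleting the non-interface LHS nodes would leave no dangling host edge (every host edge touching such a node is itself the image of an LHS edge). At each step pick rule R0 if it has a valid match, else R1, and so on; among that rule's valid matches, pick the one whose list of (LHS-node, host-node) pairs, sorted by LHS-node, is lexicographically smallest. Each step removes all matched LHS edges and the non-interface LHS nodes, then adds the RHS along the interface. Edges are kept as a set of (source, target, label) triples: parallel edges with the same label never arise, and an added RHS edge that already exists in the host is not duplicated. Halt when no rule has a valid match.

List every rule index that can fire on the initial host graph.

Answer: [R0]

Steps:
R0: 12 valid matches — {0↦1, 1↦0, 2↦2, 3↦5}, {0↦1, 1↦0, 2↦2, 3↦6}, {0↦1, 1↦0, 2↦2, 3↦8} (+9 more)
R1: no valid match — LHS pattern not found
R2: no valid match — LHS pattern not found
R3: no valid match — LHS pattern not found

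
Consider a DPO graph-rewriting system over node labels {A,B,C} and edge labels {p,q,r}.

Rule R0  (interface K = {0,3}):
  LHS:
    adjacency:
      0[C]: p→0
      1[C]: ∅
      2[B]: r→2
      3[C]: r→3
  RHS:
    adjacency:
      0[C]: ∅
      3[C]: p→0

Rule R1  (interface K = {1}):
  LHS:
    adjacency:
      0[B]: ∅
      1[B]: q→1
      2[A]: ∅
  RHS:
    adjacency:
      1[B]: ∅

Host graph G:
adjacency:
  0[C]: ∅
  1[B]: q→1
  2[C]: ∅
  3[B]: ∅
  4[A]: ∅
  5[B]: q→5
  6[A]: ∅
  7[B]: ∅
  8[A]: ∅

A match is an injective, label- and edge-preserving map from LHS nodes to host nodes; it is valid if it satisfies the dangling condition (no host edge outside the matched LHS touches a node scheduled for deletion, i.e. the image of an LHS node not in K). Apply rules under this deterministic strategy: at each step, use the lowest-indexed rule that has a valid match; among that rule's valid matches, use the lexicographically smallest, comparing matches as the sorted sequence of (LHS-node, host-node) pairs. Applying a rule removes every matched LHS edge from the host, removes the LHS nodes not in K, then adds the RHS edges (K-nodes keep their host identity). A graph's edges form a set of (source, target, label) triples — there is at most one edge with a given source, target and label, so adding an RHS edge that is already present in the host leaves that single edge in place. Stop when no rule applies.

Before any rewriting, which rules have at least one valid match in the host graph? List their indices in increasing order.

R0: no valid match — LHS pattern not found
R1: 12 valid matches — {0↦3, 1↦1, 2↦4}, {0↦3, 1↦1, 2↦6}, {0↦3, 1↦1, 2↦8} (+9 more)

Answer: [R1]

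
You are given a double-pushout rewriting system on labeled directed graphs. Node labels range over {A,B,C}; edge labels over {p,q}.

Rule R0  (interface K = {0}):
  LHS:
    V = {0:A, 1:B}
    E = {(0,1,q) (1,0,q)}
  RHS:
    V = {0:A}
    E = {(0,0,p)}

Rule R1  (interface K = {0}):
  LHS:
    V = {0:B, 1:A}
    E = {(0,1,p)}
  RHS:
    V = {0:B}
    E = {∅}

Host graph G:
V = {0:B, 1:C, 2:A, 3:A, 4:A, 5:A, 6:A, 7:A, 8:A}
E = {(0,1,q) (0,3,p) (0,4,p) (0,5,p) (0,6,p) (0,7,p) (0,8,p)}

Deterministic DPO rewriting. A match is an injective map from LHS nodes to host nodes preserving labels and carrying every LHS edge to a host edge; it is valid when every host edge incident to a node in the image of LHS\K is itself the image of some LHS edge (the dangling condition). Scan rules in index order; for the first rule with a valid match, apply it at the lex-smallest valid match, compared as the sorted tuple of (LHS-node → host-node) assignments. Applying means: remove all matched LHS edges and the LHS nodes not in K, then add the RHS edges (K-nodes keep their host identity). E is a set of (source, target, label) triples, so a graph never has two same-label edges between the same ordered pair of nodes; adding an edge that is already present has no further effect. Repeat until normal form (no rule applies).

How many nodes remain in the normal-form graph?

Answer: 3

Derivation:
start.  V:9 E:7  edges: 0-q->1 0-p->3 0-p->4 0-p->5 0-p->6 0-p->7 0-p->8
1. fire R1 via {0↦0, 1↦3}  →  V:8 E:6  edges: 0-q->1 0-p->4 0-p->5 0-p->6 0-p->7 0-p->8
2. fire R1 via {0↦0, 1↦4}  →  V:7 E:5  edges: 0-q->1 0-p->5 0-p->6 0-p->7 0-p->8
3. fire R1 via {0↦0, 1↦5}  →  V:6 E:4  edges: 0-q->1 0-p->6 0-p->7 0-p->8
4. fire R1 via {0↦0, 1↦6}  →  V:5 E:3  edges: 0-q->1 0-p->7 0-p->8
5. fire R1 via {0↦0, 1↦7}  →  V:4 E:2  edges: 0-q->1 0-p->8
6. fire R1 via {0↦0, 1↦8}  →  V:3 E:1  edges: 0-q->1
final graph: no rule applies after step 6
NF nodes: {0:B, 1:C, 2:A}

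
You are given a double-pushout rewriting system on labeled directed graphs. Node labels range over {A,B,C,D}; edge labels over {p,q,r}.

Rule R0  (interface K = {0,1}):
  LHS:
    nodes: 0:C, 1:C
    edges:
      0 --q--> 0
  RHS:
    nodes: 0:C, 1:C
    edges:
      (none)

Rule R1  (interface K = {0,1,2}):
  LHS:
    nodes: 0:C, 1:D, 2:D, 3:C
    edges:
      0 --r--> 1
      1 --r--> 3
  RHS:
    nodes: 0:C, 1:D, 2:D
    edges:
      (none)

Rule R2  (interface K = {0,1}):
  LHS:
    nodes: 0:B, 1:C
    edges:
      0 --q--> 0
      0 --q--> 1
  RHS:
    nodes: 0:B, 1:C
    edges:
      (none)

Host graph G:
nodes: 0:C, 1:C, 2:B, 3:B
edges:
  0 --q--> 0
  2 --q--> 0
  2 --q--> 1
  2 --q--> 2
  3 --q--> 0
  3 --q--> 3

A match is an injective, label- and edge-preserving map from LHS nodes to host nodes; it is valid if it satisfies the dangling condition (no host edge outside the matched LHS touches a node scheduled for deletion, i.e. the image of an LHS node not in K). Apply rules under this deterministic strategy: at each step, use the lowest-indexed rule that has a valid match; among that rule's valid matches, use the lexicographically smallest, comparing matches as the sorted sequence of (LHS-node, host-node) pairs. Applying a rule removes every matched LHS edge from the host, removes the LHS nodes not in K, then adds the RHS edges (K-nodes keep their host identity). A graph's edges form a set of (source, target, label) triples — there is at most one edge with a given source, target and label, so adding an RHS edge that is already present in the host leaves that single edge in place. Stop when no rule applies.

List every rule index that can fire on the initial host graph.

Answer: [R0,R2]

Derivation:
R0: 1 valid match — {0↦0, 1↦1}
R1: no valid match — LHS pattern not found
R2: 3 valid matches — {0↦2, 1↦0}, {0↦2, 1↦1}, {0↦3, 1↦0}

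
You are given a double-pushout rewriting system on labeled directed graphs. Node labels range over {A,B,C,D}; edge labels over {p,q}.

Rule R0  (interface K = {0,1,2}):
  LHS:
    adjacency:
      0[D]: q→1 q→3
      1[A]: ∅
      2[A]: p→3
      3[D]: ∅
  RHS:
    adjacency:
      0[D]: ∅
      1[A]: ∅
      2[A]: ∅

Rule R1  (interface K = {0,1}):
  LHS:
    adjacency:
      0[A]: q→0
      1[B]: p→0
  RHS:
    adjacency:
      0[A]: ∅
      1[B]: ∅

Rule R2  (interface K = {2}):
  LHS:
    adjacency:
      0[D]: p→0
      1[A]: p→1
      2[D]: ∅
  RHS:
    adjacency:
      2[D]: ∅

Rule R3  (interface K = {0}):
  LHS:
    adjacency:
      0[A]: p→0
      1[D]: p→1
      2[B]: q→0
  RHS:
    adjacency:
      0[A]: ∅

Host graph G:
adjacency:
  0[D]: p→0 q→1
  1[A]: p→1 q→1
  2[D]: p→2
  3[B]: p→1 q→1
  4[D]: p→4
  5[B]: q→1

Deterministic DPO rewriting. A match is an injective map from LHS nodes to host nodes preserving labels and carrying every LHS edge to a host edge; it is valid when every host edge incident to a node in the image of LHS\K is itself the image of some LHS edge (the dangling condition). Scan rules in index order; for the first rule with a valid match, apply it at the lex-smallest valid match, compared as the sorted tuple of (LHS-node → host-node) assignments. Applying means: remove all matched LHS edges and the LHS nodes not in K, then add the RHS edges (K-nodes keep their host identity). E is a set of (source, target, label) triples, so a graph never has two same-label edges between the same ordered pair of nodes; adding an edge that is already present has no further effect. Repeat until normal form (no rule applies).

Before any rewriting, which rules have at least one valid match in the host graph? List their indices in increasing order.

Answer: [R1,R3]

Rewrite trace:
R0: no valid match — LHS pattern not found
R1: 1 valid match — {0↦1, 1↦3}
R2: no valid match — 6 raw matches, all fail dangling condition
R3: 2 valid matches — {0↦1, 1↦2, 2↦5}, {0↦1, 1↦4, 2↦5}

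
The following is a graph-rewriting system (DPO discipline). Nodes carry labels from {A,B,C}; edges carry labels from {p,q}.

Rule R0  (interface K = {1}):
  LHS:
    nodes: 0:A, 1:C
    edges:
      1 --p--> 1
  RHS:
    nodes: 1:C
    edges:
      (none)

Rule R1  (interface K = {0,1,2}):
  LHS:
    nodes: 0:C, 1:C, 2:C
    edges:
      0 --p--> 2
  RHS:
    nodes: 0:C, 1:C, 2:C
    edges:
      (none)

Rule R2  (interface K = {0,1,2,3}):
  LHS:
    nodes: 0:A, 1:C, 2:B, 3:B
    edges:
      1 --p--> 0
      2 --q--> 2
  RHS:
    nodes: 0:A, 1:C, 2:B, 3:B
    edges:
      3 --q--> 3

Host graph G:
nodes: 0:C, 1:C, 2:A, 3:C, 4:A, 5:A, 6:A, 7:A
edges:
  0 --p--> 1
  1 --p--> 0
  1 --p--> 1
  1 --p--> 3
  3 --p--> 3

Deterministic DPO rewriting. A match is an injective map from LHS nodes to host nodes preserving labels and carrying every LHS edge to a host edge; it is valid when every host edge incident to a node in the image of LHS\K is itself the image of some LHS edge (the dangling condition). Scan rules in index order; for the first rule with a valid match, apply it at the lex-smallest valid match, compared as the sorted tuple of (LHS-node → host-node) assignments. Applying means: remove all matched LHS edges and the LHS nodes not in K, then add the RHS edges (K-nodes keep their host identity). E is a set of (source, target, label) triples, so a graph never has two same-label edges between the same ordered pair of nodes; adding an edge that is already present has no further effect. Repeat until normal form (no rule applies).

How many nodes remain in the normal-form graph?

Answer: 6

Derivation:
initial: |V|=8 |E|=5  E = 0-p->1 1-p->0 1-p->1 1-p->3 3-p->3
step 1: apply R0 at {0↦2, 1↦1}  → |V|=7 |E|=4  E = 0-p->1 1-p->0 1-p->3 3-p->3
step 2: apply R0 at {0↦4, 1↦3}  → |V|=6 |E|=3  E = 0-p->1 1-p->0 1-p->3
step 3: apply R1 at {0↦0, 1↦3, 2↦1}  → |V|=6 |E|=2  E = 1-p->0 1-p->3
step 4: apply R1 at {0↦1, 1↦0, 2↦3}  → |V|=6 |E|=1  E = 1-p->0
step 5: apply R1 at {0↦1, 1↦3, 2↦0}  → |V|=6 |E|=0  E = ∅
normal form: no rule applies after step 5
NF nodes: {0:C, 1:C, 3:C, 5:A, 6:A, 7:A}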